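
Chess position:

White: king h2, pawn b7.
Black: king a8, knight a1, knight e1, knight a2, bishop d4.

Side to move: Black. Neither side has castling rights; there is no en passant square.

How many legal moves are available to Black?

3

Black to move; king on a8.
In check: yes, from the white pawn on b7.
Legal moves: Kb8, Kxb7, Ka7.
Count: 3.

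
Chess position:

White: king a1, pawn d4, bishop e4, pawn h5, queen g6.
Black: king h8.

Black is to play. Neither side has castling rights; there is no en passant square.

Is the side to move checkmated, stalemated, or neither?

stalemate

Black to move; black king on h8.
In check: no.
King squares — g7: attacked by Qg6; h7: attacked by Qg6; g8: attacked by Qg6.
Legal moves for Black: none.
Not in check and no legal moves → stalemate.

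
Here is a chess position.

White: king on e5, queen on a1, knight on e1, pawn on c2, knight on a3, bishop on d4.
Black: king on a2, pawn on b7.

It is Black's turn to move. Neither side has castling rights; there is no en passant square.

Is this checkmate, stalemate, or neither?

Black to move; black king on a2.
In check: yes, from the white queen on a1.
King squares — a1: attacked by Bd4; b1: attacked by Qa1; b2: attacked by Qa1; a3: attacked by Qa1; b3: attacked by Pc2.
Legal moves for Black: none.
In check with no legal moves → checkmate.

checkmate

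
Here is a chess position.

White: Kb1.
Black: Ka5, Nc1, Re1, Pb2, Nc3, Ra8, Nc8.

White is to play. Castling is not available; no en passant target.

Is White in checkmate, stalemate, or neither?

neither

White to move; white king on b1.
In check: yes, from the black knight on c3.
King squares — a1: attacked by Pb2; c1: attacked by Re1; a2: attacked by Nc1; b2: available; c2: available.
Legal moves for White: Kc2, Kxb2.
White is in check but has 2 legal moves → neither.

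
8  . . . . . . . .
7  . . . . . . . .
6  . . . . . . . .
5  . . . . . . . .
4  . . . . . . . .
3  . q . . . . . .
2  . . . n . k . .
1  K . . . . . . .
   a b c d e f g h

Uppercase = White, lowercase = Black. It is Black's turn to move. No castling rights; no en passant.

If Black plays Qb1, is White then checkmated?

After Qb1: white king on a1; in check: yes, from the black queen on b1.
King squares — b1: attacked by Nd2; a2: attacked by Qb1; b2: attacked by Qb1.
White has no legal moves → checkmate.

yes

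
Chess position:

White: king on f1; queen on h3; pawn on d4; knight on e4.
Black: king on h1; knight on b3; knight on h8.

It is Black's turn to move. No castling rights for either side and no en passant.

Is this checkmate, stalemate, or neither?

Black to move; black king on h1.
In check: yes, from the white queen on h3.
King squares — g1: attacked by Kf1; g2: attacked by Kf1; h2: attacked by Qh3.
Legal moves for Black: none.
In check with no legal moves → checkmate.

checkmate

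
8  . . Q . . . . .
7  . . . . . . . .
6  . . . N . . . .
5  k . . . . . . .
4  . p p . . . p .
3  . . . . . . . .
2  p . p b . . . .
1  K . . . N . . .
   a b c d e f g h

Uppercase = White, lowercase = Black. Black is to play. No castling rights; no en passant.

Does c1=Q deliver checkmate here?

no

After c1=Q: white king on a1; in check: yes, from the black queen on c1.
White has 1 legal reply: Kxa2.
In check but a legal move exists → not checkmate.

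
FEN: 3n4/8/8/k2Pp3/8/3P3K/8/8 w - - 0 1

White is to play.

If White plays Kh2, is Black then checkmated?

no

After Kh2: black king on a5; in check: no.
Black is not in check, so this cannot be checkmate.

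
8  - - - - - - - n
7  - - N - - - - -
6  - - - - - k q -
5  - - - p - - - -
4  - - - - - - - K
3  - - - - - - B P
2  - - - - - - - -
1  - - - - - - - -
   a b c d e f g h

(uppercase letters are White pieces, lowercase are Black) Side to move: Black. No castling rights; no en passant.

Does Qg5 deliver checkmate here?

yes

After Qg5: white king on h4; in check: yes, from the black queen on g5.
King squares — g3: own bishop; h3: own pawn; g4: attacked by Qg5; g5: attacked by Kf6; h5: attacked by Qg5.
White has no legal moves → checkmate.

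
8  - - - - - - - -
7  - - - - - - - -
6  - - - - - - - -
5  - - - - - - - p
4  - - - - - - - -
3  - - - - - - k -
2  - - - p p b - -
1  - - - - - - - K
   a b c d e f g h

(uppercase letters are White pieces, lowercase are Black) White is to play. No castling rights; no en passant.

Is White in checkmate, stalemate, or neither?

stalemate

White to move; white king on h1.
In check: no.
King squares — g1: attacked by Bf2; g2: attacked by Kg3; h2: attacked by Kg3.
Legal moves for White: none.
Not in check and no legal moves → stalemate.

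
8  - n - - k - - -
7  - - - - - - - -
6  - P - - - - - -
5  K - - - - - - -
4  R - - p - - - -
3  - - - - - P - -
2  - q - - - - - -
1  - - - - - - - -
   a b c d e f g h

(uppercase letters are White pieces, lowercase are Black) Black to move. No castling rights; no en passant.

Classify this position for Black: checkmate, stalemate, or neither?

neither

Black to move; black king on e8.
In check: no.
Legal moves for Black include: Kf8, Kd8, Kf7, Ke7, Kd7, Nd7, Nc6+, Na6, Qxb6+, Qb5+, Qb4+, Qc3+, Qb3, Qa3, Qh2, Qg2, Qf2, Qe2, ... (list truncated; more exist).
Black has legal moves and is not in check → neither.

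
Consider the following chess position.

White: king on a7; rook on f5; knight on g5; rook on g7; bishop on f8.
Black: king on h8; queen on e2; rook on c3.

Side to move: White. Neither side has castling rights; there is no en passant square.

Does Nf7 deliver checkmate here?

yes

After Nf7: black king on h8; in check: yes, from the white knight on f7.
King squares — g7: attacked by Bf8; h7: attacked by Rg7; g8: attacked by Rg7.
Black has no legal moves → checkmate.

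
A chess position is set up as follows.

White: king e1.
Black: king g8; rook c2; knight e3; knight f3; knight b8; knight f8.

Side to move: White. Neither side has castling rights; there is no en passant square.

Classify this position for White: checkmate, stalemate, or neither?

checkmate

White to move; white king on e1.
In check: yes, from the black knight on f3.
King squares — d1: attacked by Ne3; f1: attacked by Ne3; d2: attacked by Rc2; e2: attacked by Rc2; f2: attacked by Rc2.
Legal moves for White: none.
In check with no legal moves → checkmate.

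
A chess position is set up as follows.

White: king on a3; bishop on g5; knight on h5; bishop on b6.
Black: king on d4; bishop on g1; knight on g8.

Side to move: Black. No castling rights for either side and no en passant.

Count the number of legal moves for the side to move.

Black to move; king on d4.
In check: yes, from the white bishop on b6.
Legal moves: Ke5, Kd5, Ke4, Kc4, Kd3, Kc3.
Count: 6.

6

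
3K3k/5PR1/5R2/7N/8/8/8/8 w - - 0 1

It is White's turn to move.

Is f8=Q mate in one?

After f8=Q: black king on h8; in check: yes, from the white queen on f8.
King squares — g7: attacked by Nh5; h7: attacked by Rg7; g8: attacked by Rg7.
Black has no legal moves → checkmate.

yes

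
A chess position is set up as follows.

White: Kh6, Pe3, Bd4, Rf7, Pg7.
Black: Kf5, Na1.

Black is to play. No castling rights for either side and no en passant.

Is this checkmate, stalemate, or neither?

Black to move; black king on f5.
In check: yes, from the white rook on f7.
King squares — e4: available; f4: attacked by Pe3; g4: available; e5: attacked by Bd4; g5: attacked by Kh6; e6: available; f6: attacked by Bd4; g6: attacked by Kh6.
Legal moves for Black: Ke6, Kg4, Ke4.
Black is in check but has 3 legal moves → neither.

neither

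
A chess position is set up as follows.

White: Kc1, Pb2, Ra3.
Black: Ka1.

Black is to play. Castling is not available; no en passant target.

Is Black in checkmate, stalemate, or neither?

checkmate

Black to move; black king on a1.
In check: yes, from the white rook on a3.
King squares — b1: attacked by Kc1; a2: attacked by Ra3; b2: attacked by Kc1.
Legal moves for Black: none.
In check with no legal moves → checkmate.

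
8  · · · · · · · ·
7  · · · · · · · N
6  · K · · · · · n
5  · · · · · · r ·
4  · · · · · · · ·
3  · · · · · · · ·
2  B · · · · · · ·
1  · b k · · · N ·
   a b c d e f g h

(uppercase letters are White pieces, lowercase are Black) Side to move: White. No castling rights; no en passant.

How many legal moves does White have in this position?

White to move; king on b6.
In check: no.
Legal moves: Nf8, Nf6, Nxg5, Kc7, Kb7, Ka7, Kc6, Ka6, Bg8, Bf7, Be6, Bd5, Bc4, Bb3, Bxb1, Nh3, Nf3, Ne2+.
Count: 18.

18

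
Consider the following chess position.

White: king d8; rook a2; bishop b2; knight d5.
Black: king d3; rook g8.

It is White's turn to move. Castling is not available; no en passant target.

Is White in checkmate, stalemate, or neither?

White to move; white king on d8.
In check: yes, from the black rook on g8.
King squares — c7: available; d7: available; e7: available; c8: attacked by Rg8; e8: attacked by Rg8.
Legal moves for White: Ke7, Kd7, Kc7.
White is in check but has 3 legal moves → neither.

neither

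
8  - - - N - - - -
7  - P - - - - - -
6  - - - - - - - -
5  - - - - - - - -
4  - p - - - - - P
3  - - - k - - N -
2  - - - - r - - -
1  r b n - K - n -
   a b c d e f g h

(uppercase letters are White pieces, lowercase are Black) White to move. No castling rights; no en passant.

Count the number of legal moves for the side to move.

3

White to move; king on e1.
In check: yes, from the black rook on e2.
Legal moves: Kf1, Kd1, Nxe2.
Count: 3.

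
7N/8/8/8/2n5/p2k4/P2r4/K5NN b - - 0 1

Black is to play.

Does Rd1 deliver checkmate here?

yes

After Rd1: white king on a1; in check: yes, from the black rook on d1.
King squares — b1: attacked by Rd1; a2: own pawn; b2: attacked by Pa3.
White has no legal moves → checkmate.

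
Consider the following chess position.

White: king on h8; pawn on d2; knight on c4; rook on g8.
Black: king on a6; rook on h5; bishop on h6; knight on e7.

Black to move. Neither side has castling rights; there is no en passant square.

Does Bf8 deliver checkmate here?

After Bf8: white king on h8; in check: yes, from the black rook on h5.
King squares — g7: attacked by Bf8; h7: attacked by Rh5; g8: own rook.
White has no legal moves → checkmate.

yes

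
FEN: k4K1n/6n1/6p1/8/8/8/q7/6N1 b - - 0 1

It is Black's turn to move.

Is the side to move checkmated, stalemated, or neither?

Black to move; black king on a8.
In check: no.
Legal moves for Black include: Nf7, Kb8, Kb7, Ka7, Ne8, Ne6+, Nh5, Nf5, Qg8+, Qf7#, Qa7, Qe6, Qa6, Qd5, Qa5, Qc4, Qa4, Qb3, ... (list truncated; more exist).
Black has legal moves and is not in check → neither.

neither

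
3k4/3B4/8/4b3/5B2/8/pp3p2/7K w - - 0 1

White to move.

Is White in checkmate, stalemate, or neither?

neither

White to move; white king on h1.
In check: no.
Legal moves for White include: Be8, Bc8, Be6, Bc6, Bf5, Bb5, Bg4, Ba4, Bh3, Bh6, Bg5+, Bxe5, Bg3, Be3, Bh2, Bd2, Bc1, Kh2, ... (list truncated; more exist).
White has legal moves and is not in check → neither.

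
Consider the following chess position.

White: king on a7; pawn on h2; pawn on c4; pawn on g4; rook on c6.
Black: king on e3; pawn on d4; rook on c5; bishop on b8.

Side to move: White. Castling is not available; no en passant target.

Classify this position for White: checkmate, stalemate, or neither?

White to move; white king on a7.
In check: yes, from the black bishop on b8.
King squares — a6: available; b6: available; b7: available; a8: available; b8: available.
Legal moves for White: Kxb8, Ka8, Kb7, Kb6, Ka6.
White is in check but has 5 legal moves → neither.

neither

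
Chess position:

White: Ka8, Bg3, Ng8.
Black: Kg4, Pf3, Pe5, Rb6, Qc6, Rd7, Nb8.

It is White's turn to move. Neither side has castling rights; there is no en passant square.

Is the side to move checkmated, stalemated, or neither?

White to move; white king on a8.
In check: yes, from the black queen on c6.
King squares — a7: attacked by Rd7; b7: attacked by Rb6; b8: attacked by Rb6.
Legal moves for White: none.
In check with no legal moves → checkmate.

checkmate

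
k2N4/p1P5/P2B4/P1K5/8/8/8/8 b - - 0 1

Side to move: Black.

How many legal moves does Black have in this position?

0

Black to move; king on a8.
In check: no.
Legal moves: none.
Count: 0.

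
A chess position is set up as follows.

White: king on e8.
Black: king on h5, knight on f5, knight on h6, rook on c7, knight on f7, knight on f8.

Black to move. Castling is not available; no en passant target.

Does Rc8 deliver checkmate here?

After Rc8: white king on e8; in check: yes, from the black rook on c8.
King squares — d7: attacked by Nf8; e7: attacked by Nf5; f7: attacked by Nh6; d8: attacked by Nf7; f8: attacked by Rc8.
White has no legal moves → checkmate.

yes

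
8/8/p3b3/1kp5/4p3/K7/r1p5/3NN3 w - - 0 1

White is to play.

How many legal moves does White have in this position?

White to move; king on a3.
In check: yes, from the black rook on a2.
Legal moves: none.
Count: 0.

0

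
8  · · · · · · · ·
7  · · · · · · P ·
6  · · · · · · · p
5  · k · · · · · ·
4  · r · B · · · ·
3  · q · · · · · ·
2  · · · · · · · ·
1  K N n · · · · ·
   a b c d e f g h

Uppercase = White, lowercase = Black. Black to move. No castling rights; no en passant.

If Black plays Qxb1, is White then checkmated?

yes

After Qxb1: white king on a1; in check: yes, from the black queen on b1.
King squares — b1: attacked by Rb4; a2: attacked by Qb1; b2: attacked by Qb1.
White has no legal moves → checkmate.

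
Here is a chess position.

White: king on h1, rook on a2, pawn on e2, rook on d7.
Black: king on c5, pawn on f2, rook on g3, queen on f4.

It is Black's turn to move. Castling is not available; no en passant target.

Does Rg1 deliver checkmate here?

After Rg1: white king on h1; in check: yes, from the black rook on g1.
King squares — g1: attacked by Pf2; g2: attacked by Rg1; h2: attacked by Qf4.
White has no legal moves → checkmate.

yes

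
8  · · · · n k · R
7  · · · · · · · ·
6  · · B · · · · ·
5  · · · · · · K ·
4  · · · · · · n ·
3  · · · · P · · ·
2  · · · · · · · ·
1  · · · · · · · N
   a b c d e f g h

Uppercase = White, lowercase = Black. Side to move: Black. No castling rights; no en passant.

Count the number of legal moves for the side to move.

Black to move; king on f8.
In check: yes, from the white rook on h8.
Legal moves: Kg7, Kf7, Ke7.
Count: 3.

3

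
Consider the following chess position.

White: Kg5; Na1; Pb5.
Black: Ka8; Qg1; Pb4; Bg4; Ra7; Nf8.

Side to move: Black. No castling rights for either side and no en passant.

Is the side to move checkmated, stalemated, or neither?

Black to move; black king on a8.
In check: no.
Legal moves for Black include: Nh7+, Nd7, Ng6, Ne6+, Kb8, Kb7, Rh7, Rg7+, Rf7, Re7, Rd7, Rc7, Rb7, Ra6, Ra5, Ra4, Ra3, Ra2, ... (list truncated; more exist).
Black has legal moves and is not in check → neither.

neither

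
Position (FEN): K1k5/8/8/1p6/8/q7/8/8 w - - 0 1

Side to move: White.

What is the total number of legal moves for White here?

0

White to move; king on a8.
In check: yes, from the black queen on a3.
Legal moves: none.
Count: 0.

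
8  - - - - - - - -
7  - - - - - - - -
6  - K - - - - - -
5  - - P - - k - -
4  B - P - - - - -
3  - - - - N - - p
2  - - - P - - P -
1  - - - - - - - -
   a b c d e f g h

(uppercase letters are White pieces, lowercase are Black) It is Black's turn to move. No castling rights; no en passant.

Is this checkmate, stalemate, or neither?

Black to move; black king on f5.
In check: yes, from the white knight on e3.
Legal moves for Black: Kg6, Kf6, Ke6, Kg5, Ke5, Kf4, Ke4.
Black is in check but has 7 legal moves → neither.

neither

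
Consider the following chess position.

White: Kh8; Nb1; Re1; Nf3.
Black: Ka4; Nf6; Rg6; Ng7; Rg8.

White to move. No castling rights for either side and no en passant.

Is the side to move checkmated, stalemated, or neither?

White to move; white king on h8.
In check: yes, from the black rook on g8.
King squares — g7: attacked by Rg6; h7: attacked by Nf6; g8: attacked by Nf6.
Legal moves for White: none.
In check with no legal moves → checkmate.

checkmate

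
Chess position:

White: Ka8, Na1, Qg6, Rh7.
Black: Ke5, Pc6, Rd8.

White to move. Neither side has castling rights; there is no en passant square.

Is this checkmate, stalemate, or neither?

White to move; white king on a8.
In check: yes, from the black rook on d8.
King squares — a7: available; b7: available; b8: attacked by Rd8.
Legal moves for White: Kb7, Ka7.
White is in check but has 2 legal moves → neither.

neither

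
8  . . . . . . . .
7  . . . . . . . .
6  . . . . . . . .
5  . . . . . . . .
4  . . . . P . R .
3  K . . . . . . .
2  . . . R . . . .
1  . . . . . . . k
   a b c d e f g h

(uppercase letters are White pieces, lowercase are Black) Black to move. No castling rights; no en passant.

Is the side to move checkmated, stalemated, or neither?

stalemate

Black to move; black king on h1.
In check: no.
King squares — g1: attacked by Rg4; g2: attacked by Rd2; h2: attacked by Rd2.
Legal moves for Black: none.
Not in check and no legal moves → stalemate.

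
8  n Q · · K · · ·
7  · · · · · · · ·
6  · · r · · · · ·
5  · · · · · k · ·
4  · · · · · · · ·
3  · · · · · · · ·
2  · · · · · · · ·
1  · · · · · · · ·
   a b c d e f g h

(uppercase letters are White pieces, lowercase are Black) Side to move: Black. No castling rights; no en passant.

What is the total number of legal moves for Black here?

Black to move; king on f5.
In check: no.
Legal moves: Nc7+, Nb6, Rc8+, Rc7, Rh6, Rg6, Rf6, Re6+, Rd6, Rb6, Ra6, Rc5, Rc4, Rc3, Rc2, Rc1, Kg6, Kf6, Ke6, Kg5, Kg4, Ke4.
Count: 22.

22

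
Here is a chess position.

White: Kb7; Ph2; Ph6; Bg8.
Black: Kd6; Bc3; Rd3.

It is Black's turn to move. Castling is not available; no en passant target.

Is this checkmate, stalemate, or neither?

neither

Black to move; black king on d6.
In check: no.
Legal moves for Black include: Ke7, Kd7, Ke5, Kc5, Rd5, Rd4, Rh3, Rg3, Rf3, Re3, Rd2, Rd1, Bh8, Bg7, Bf6, Be5, Ba5, Bd4, ... (list truncated; more exist).
Black has legal moves and is not in check → neither.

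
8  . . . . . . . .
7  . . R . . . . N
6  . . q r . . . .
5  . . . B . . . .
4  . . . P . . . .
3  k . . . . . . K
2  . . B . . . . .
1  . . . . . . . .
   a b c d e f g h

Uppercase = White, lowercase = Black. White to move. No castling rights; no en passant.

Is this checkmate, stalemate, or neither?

neither

White to move; white king on h3.
In check: no.
Legal moves for White include: Nf8, Nf6, Ng5, Rc8, Rg7, Rf7, Re7, Rd7, Rb7, Ra7+, Rxc6, Bg8, Bf7, Be6, Bxc6, Bde4, Bc4, Bf3, ... (list truncated; more exist).
White has legal moves and is not in check → neither.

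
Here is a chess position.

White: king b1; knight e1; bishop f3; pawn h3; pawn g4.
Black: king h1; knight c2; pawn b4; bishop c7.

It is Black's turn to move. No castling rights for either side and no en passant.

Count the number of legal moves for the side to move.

2

Black to move; king on h1.
In check: yes, from the white bishop on f3.
Legal moves: Kh2, Kg1.
Count: 2.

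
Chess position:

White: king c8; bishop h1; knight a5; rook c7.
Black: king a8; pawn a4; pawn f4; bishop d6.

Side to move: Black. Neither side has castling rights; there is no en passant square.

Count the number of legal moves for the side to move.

Black to move; king on a8.
In check: yes, from the white bishop on h1.
Legal moves: f3.
Count: 1.

1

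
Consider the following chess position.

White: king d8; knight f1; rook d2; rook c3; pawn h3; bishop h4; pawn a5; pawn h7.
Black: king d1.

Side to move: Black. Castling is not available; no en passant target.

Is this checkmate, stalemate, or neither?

Black to move; black king on d1.
In check: yes, from the white rook on d2.
King squares — c1: attacked by Rc3; e1: attacked by Bh4; c2: attacked by Rd2; d2: attacked by Nf1; e2: attacked by Rd2.
Legal moves for Black: none.
In check with no legal moves → checkmate.

checkmate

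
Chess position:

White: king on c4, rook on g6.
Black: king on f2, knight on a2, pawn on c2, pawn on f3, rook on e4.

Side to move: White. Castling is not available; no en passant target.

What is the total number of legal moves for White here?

5

White to move; king on c4.
In check: yes, from the black rook on e4.
Legal moves: Kd5, Kc5, Kb5, Kd3, Kb3.
Count: 5.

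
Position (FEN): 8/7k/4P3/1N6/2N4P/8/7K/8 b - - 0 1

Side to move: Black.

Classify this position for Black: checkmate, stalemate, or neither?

Black to move; black king on h7.
In check: no.
Legal moves for Black: Kh8, Kg8, Kg7, Kh6, Kg6.
Black has 5 legal moves and is not in check → neither.

neither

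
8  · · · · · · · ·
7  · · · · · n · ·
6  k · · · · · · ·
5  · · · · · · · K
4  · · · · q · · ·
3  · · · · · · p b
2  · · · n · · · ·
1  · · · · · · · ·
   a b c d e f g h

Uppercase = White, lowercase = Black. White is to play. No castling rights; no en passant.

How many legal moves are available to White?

0

White to move; king on h5.
In check: no.
Legal moves: none.
Count: 0.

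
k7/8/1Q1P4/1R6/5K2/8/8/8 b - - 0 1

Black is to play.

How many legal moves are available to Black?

0

Black to move; king on a8.
In check: no.
Legal moves: none.
Count: 0.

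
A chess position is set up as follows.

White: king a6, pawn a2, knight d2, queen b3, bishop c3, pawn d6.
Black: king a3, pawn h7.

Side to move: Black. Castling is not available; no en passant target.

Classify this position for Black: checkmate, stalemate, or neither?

Black to move; black king on a3.
In check: yes, from the white queen on b3.
King squares — a2: attacked by Qb3; b2: attacked by Qb3; b3: attacked by Pa2; a4: attacked by Qb3; b4: attacked by Qb3.
Legal moves for Black: none.
In check with no legal moves → checkmate.

checkmate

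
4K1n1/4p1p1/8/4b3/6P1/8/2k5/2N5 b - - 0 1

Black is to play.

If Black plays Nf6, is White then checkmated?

After Nf6: white king on e8; in check: yes, from the black knight on f6.
White has 4 legal replies: Kf8, Kd8, Kf7, Kxe7.
In check but a legal move exists → not checkmate.

no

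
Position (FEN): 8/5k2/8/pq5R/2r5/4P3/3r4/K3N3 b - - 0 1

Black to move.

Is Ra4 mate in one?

After Ra4: white king on a1; in check: yes, from the black rook on a4.
King squares — b1: attacked by Qb5; a2: attacked by Rd2; b2: attacked by Rd2.
White has no legal moves → checkmate.

yes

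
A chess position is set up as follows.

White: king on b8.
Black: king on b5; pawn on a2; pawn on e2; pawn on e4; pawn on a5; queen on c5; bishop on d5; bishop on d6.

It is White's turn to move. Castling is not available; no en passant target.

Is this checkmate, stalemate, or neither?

White to move; white king on b8.
In check: yes, from the black bishop on d6.
King squares — a7: attacked by Qc5; b7: attacked by Bd5; c7: attacked by Qc5; a8: attacked by Bd5; c8: attacked by Qc5.
Legal moves for White: none.
In check with no legal moves → checkmate.

checkmate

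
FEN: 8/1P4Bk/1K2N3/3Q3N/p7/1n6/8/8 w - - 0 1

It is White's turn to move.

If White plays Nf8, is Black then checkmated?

yes

After Nf8: black king on h7; in check: yes, from the white knight on f8.
King squares — g6: attacked by Nf8; h6: attacked by Bg7; g7: attacked by Nh5; g8: attacked by Qd5; h8: attacked by Bg7.
Black has no legal moves → checkmate.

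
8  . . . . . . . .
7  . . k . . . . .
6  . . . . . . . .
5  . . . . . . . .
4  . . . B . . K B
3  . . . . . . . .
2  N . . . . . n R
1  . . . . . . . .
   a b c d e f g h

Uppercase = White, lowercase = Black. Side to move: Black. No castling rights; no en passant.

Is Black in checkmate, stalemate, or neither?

Black to move; black king on c7.
In check: no.
Legal moves for Black: Kc8, Kb8, Kd7, Kb7, Kd6, Kc6, Nxh4, Nf4, Ne3+, Ne1.
Black has 10 legal moves and is not in check → neither.

neither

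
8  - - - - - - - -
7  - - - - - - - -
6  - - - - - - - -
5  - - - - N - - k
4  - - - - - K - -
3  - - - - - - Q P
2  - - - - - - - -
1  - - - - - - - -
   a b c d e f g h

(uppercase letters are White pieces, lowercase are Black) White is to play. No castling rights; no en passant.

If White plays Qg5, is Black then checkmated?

After Qg5: black king on h5; in check: yes, from the white queen on g5.
King squares — g4: attacked by Ph3; h4: attacked by Qg5; g5: attacked by Kf4; g6: attacked by Ne5; h6: attacked by Qg5.
Black has no legal moves → checkmate.

yes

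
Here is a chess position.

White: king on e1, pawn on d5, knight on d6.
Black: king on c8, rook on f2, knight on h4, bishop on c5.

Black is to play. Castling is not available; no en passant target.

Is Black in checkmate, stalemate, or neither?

Black to move; black king on c8.
In check: yes, from the white knight on d6.
King squares — b7: attacked by Nd6; c7: available; d7: available; b8: available; d8: available.
Legal moves for Black: Kd8, Kb8, Kd7, Kc7, Bxd6.
Black is in check but has 5 legal moves → neither.

neither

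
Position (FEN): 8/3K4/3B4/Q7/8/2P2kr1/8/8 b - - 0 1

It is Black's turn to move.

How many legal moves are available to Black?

Black to move; king on f3.
In check: no.
Legal moves: Rg8, Rg7+, Rg6, Rg5, Rg4, Rh3, Rg2, Rg1, Kg4, Ke4, Ke3, Kg2, Kf2, Ke2.
Count: 14.

14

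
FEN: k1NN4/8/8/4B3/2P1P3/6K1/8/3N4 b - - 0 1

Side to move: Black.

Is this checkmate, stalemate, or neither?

stalemate

Black to move; black king on a8.
In check: no.
King squares — a7: attacked by Nc8; b7: attacked by Nd8; b8: attacked by Be5.
Legal moves for Black: none.
Not in check and no legal moves → stalemate.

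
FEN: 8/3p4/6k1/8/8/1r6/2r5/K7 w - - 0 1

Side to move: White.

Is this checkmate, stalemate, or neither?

stalemate

White to move; white king on a1.
In check: no.
King squares — b1: attacked by Rb3; a2: attacked by Rc2; b2: attacked by Rc2.
Legal moves for White: none.
Not in check and no legal moves → stalemate.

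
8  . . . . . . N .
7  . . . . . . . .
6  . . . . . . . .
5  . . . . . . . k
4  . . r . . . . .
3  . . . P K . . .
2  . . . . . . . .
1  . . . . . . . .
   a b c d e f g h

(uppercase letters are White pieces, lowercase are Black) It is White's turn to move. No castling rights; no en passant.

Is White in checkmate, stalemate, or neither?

neither

White to move; white king on e3.
In check: no.
Legal moves for White: Ne7, Nh6, Nf6+, Kf3, Kf2, Ke2, Kd2, dxc4, d4.
White has 9 legal moves and is not in check → neither.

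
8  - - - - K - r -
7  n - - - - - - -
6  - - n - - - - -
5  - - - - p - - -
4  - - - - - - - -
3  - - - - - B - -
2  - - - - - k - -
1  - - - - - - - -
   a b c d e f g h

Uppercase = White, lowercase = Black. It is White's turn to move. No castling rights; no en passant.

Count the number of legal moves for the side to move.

2

White to move; king on e8.
In check: yes, from the black rook on g8.
Legal moves: Kf7, Kd7.
Count: 2.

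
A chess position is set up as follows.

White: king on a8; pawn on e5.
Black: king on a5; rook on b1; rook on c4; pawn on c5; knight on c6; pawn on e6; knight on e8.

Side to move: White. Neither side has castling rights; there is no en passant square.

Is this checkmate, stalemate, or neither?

White to move; white king on a8.
In check: no.
King squares — a7: attacked by Nc6; b7: attacked by Rb1; b8: attacked by Rb1.
Legal moves for White: none.
Not in check and no legal moves → stalemate.

stalemate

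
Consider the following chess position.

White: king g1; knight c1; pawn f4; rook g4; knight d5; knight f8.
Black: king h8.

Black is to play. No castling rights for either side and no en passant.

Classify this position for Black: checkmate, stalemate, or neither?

Black to move; black king on h8.
In check: no.
King squares — g7: attacked by Rg4; h7: attacked by Nf8; g8: attacked by Rg4.
Legal moves for Black: none.
Not in check and no legal moves → stalemate.

stalemate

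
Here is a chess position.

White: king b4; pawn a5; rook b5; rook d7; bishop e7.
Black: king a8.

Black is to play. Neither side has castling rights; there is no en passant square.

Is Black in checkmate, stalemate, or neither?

stalemate

Black to move; black king on a8.
In check: no.
King squares — a7: attacked by Rd7; b7: attacked by Rb5; b8: attacked by Rb5.
Legal moves for Black: none.
Not in check and no legal moves → stalemate.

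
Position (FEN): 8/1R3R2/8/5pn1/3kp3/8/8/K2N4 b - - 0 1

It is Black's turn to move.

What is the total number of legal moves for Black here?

Black to move; king on d4.
In check: no.
Legal moves: Nh7, Nxf7, Ne6, Nh3, Nf3, Ke5, Kd5, Kc5, Kc4, Kd3, f4, e3.
Count: 12.

12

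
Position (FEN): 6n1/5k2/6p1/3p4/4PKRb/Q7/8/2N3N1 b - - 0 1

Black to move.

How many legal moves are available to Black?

17

Black to move; king on f7.
In check: no.
Legal moves: Ne7, Nh6, Nf6, Ke8, Kg7, Kf6, Ke6, Bd8, Be7, Bf6, Bg5+, Bg3+, Bf2, Be1, dxe4, g5+, d4.
Count: 17.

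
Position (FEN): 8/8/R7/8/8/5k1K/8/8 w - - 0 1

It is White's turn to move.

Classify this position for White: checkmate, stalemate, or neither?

neither

White to move; white king on h3.
In check: no.
Legal moves for White: Ra8, Ra7, Rh6, Rg6, Rf6+, Re6, Rd6, Rc6, Rb6, Ra5, Ra4, Ra3+, Ra2, Ra1, Kh4, Kh2.
White has 16 legal moves and is not in check → neither.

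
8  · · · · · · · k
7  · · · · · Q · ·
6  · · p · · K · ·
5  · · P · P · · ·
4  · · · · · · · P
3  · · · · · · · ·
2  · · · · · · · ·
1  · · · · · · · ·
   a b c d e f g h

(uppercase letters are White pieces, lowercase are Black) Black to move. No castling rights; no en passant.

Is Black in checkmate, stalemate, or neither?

Black to move; black king on h8.
In check: no.
King squares — g7: attacked by Kf6; h7: attacked by Qf7; g8: attacked by Qf7.
Legal moves for Black: none.
Not in check and no legal moves → stalemate.

stalemate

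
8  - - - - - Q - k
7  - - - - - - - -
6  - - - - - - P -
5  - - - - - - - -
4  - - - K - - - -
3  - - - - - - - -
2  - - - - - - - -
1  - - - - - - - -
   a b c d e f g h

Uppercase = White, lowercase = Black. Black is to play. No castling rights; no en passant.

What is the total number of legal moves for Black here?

Black to move; king on h8.
In check: yes, from the white queen on f8.
Legal moves: none.
Count: 0.

0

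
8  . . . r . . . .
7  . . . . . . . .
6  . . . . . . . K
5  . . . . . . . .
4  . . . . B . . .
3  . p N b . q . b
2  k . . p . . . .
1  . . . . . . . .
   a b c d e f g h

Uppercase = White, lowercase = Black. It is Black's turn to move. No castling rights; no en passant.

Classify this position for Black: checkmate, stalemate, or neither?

neither

Black to move; black king on a2.
In check: yes, from the white knight on c3.
King squares — a1: available; b1: attacked by Nc3; b2: available; a3: available; b3: own pawn.
Legal moves for Black: Ka3, Kb2, Ka1.
Black is in check but has 3 legal moves → neither.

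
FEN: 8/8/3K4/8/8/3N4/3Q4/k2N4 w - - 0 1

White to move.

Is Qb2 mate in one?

After Qb2: black king on a1; in check: yes, from the white queen on b2.
King squares — b1: attacked by Qb2; a2: attacked by Qb2; b2: attacked by Nd1.
Black has no legal moves → checkmate.

yes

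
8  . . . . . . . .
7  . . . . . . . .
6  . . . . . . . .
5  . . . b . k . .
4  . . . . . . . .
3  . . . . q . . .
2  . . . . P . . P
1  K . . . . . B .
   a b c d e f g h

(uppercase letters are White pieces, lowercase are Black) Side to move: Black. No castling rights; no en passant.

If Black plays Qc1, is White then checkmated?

yes

After Qc1: white king on a1; in check: yes, from the black queen on c1.
King squares — b1: attacked by Qc1; a2: attacked by Bd5; b2: attacked by Qc1.
White has no legal moves → checkmate.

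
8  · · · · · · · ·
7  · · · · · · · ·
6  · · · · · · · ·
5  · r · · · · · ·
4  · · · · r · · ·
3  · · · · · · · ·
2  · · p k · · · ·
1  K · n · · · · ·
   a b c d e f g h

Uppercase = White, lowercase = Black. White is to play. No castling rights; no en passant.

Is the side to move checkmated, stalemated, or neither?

White to move; white king on a1.
In check: no.
King squares — b1: attacked by Pc2; a2: attacked by Nc1; b2: attacked by Rb5.
Legal moves for White: none.
Not in check and no legal moves → stalemate.

stalemate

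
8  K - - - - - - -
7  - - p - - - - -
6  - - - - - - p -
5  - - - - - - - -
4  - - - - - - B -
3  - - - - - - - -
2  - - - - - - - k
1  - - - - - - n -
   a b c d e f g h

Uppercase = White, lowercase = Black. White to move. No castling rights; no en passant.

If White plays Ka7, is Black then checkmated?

After Ka7: black king on h2; in check: no.
Black is not in check, so this cannot be checkmate.

no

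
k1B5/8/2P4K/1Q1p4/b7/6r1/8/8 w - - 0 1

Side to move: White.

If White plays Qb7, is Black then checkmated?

yes

After Qb7: black king on a8; in check: yes, from the white queen on b7.
King squares — a7: attacked by Qb7; b7: attacked by Pc6; b8: attacked by Qb7.
Black has no legal moves → checkmate.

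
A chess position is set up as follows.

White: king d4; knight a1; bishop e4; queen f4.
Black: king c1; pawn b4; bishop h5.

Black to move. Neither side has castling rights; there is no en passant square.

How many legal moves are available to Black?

Black to move; king on c1.
In check: yes, from the white queen on f4.
Legal moves: Kb2, Kd1.
Count: 2.

2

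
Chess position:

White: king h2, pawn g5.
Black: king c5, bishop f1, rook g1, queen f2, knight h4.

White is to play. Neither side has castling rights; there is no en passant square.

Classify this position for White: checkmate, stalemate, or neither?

White to move; white king on h2.
In check: yes, from the black queen on f2.
King squares — g1: attacked by Qf2; h1: attacked by Rg1; g2: attacked by Bf1; g3: attacked by Rg1; h3: attacked by Bf1.
Legal moves for White: none.
In check with no legal moves → checkmate.

checkmate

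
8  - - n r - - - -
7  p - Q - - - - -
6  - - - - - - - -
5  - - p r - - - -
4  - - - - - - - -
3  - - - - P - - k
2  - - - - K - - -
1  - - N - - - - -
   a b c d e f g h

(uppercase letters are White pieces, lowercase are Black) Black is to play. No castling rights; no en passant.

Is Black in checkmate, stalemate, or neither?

neither

Black to move; black king on h3.
In check: no.
Legal moves for Black include: Rh8, Rg8, Rf8, Re8, R8d7, R8d6, Ne7, Nd6, Nb6, R5d7, R5d6, Rh5, Rg5, Rf5, Re5, Rd4, Rd3, Rd2+, ... (list truncated; more exist).
Black has legal moves and is not in check → neither.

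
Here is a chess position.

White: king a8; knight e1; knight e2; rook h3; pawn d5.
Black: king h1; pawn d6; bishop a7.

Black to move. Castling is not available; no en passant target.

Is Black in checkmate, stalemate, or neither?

Black to move; black king on h1.
In check: yes, from the white rook on h3.
King squares — g1: attacked by Ne2; g2: attacked by Ne1; h2: attacked by Rh3.
Legal moves for Black: none.
In check with no legal moves → checkmate.

checkmate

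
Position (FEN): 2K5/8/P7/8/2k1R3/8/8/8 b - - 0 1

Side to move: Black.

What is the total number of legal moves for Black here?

Black to move; king on c4.
In check: yes, from the white rook on e4.
Legal moves: Kd5, Kc5, Kb5, Kd3, Kc3, Kb3.
Count: 6.

6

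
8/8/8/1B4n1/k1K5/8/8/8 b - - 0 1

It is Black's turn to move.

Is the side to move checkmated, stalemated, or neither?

Black to move; black king on a4.
In check: yes, from the white bishop on b5.
King squares — a3: available; b3: attacked by Kc4; b4: attacked by Kc4; a5: available; b5: attacked by Kc4.
Legal moves for Black: Ka5, Ka3.
Black is in check but has 2 legal moves → neither.

neither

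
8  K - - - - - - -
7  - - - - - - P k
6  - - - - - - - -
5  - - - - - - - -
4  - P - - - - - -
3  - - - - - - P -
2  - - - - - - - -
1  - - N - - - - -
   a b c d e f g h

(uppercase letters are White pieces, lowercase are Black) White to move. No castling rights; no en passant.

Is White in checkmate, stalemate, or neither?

White to move; white king on a8.
In check: no.
Legal moves for White: Kb8, Kb7, Ka7, Nd3, Nb3, Ne2, Na2, g8=Q+, g8=R, g8=B+, g8=N, b5, g4.
White has 13 legal moves and is not in check → neither.

neither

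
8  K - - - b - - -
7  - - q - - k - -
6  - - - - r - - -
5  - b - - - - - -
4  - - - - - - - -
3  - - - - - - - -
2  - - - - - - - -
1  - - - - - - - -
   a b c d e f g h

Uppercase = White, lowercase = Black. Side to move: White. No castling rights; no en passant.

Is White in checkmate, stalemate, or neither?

White to move; white king on a8.
In check: no.
King squares — a7: attacked by Qc7; b7: attacked by Qc7; b8: attacked by Qc7.
Legal moves for White: none.
Not in check and no legal moves → stalemate.

stalemate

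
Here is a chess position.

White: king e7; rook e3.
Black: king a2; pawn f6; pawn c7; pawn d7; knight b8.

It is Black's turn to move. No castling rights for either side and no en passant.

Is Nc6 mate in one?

no

After Nc6: white king on e7; in check: yes, from the black knight on c6.
White has 5 legal replies: Kf8, Ke8, Kf7, Kxd7, Kxf6.
In check but a legal move exists → not checkmate.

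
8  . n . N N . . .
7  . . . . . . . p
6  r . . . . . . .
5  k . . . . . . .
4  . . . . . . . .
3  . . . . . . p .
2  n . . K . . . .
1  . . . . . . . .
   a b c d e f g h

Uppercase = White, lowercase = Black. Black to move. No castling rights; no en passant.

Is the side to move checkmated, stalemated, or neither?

neither

Black to move; black king on a5.
In check: no.
Legal moves for Black include: Nd7, Nc6, Ra8, Ra7, Rh6, Rg6, Rf6, Re6, Rd6+, Rc6, Rb6, Kb6, Kb5, Kb4, Ka4, Nb4, Nc3, Nc1, ... (list truncated; more exist).
Black has legal moves and is not in check → neither.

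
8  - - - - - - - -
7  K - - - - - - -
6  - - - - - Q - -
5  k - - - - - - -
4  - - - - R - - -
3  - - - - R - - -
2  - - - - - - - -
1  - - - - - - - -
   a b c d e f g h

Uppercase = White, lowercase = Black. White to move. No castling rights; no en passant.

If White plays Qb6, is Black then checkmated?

After Qb6: black king on a5; in check: yes, from the white queen on b6.
King squares — a4: attacked by Re4; b4: attacked by Re4; b5: attacked by Qb6; a6: attacked by Qb6; b6: attacked by Ka7.
Black has no legal moves → checkmate.

yes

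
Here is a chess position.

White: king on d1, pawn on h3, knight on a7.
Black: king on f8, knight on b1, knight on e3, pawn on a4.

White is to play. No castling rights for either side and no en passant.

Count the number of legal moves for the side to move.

White to move; king on d1.
In check: yes, from the black knight on e3.
Legal moves: Ke2, Ke1, Kc1.
Count: 3.

3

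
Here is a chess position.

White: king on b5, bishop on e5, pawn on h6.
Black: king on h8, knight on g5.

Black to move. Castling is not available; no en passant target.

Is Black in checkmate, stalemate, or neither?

neither

Black to move; black king on h8.
In check: yes, from the white bishop on e5.
King squares — g7: attacked by Be5; h7: available; g8: available.
Legal moves for Black: Kg8, Kh7.
Black is in check but has 2 legal moves → neither.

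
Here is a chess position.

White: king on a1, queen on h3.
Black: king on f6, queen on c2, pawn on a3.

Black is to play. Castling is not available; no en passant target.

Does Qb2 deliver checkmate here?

After Qb2: white king on a1; in check: yes, from the black queen on b2.
King squares — b1: attacked by Qb2; a2: attacked by Qb2; b2: attacked by Pa3.
White has no legal moves → checkmate.

yes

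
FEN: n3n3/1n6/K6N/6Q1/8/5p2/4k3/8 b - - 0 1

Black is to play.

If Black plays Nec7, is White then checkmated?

no

After Nec7: white king on a6; in check: yes, from the black knight on c7.
White has 2 legal replies: Kxb7, Ka7.
In check but a legal move exists → not checkmate.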